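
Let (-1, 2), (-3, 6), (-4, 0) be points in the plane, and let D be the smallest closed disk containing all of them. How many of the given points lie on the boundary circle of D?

2

Call the three points A, B, C in the order given.
Side lengths²: AB² = 20, AC² = 13, BC² = 37.
Since BC² = 37 ≥ 20 + 13 = 33, the angle opposite BC is not acute, so the smallest enclosing circle has BC as diameter.
Centre = midpoint of BC = (-3.5, 3), r² = 37/4 = 9.25.
The points at distance exactly r from the centre are (-3, 6), (-4, 0) — 2 points.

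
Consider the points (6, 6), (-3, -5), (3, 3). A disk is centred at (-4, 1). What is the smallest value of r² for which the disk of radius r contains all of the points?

The required radius is the distance from (-4, 1) to the farthest point.
Squared distances: 125, 37, 53.
Maximum is 125, attained at (6, 6).

125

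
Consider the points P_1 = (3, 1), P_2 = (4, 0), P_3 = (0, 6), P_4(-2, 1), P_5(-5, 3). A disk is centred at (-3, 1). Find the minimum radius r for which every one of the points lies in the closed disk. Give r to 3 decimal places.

7.071

The required radius is the distance from (-3, 1) to the farthest point.
Squared distances: 36, 50, 34, 1, 8.
Maximum is 50, attained at P_2.
r = √50 ≈ 7.071.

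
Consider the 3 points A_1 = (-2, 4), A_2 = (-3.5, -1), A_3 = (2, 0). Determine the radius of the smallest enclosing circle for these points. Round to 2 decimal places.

3.17

Side lengths²: A_1A_2² = 27.25, A_1A_3² = 32, A_2A_3² = 31.25.
Since A_1A_3² = 32 < 31.25 + 27.25 = 58.5, the triangle is acute, so the smallest enclosing circle is the circumcircle.
Circumcentre = (-53/52, 51/52), r² = 13625/1352.
r = √(13625/1352) ≈ 3.17.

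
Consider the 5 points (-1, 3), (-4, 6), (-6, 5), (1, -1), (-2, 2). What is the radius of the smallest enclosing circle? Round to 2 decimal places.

4.61

A smallest enclosing disk is always determined by at most three of the input points on its boundary.
The farthest pair is (-6, 5)–(1, -1) with squared distance 85. The circle on this segment as diameter has centre (-2.5, 2) and r² = 85/4 = 21.25.
Check (-1, 3): distance² to centre = 3.25 ≤ 21.25, so it lies inside.
All remaining points lie in this disk, and no smaller disk contains both endpoints, so this is the minimum enclosing circle.
r = √(21.25) ≈ 4.61.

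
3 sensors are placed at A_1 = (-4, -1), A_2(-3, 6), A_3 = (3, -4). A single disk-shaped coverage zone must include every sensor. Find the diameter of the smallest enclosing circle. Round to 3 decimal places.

11.662

Side lengths²: A_1A_2² = 50, A_1A_3² = 58, A_2A_3² = 136.
Since A_2A_3² = 136 ≥ 58 + 50 = 108, the angle opposite A_2A_3 is not acute, so the smallest enclosing circle has A_2A_3 as diameter.
Centre = midpoint of A_2A_3 = (0, 1), r² = 136/4 = 34.
Diameter = 2r = 2√34 ≈ 11.662.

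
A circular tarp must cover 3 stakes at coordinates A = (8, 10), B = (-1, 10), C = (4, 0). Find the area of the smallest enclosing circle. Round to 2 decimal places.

113.88

Side lengths²: AB² = 81, AC² = 116, BC² = 125.
Since BC² = 125 < 116 + 81 = 197, the triangle is acute, so the smallest enclosing circle is the circumcircle.
Circumcentre = (3.5, 6), r² = 36.25.
Area = π·r² = π·36.25 ≈ 113.88.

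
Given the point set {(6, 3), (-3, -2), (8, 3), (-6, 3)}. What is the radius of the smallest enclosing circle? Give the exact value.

7

The minimum enclosing circle of a finite set is fixed by two of the points (as a diameter) or three (as a circumcircle).
The farthest pair is (8, 3)–(-6, 3) with squared distance 196. The circle on this segment as diameter has centre (1, 3) and r² = 196/4 = 49.
Check (6, 3): distance² to centre = 25 ≤ 49, so it lies inside.
All remaining points lie in this disk, and no smaller disk contains both endpoints, so this is the minimum enclosing circle.
r = √49 = 7.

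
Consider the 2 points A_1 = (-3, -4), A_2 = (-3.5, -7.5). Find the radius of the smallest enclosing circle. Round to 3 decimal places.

The smallest circle enclosing two points has them as diameter endpoints.
Centre = midpoint = (-3.25, -5.75); r² = |A_1A_2|²/4 = 12.5/4 = 3.125.
r = √(3.125) ≈ 1.768.

1.768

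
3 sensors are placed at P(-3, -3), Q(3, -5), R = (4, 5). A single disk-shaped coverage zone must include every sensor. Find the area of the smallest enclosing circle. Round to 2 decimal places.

Side lengths²: PQ² = 40, PR² = 113, QR² = 101.
Since PR² = 113 < 101 + 40 = 141, the triangle is acute, so the smallest enclosing circle is the circumcircle.
Circumcentre = (87/62, 13/62), r² = 57065/1922.
Area = π·r² = π·57065/1922 ≈ 93.28.

93.28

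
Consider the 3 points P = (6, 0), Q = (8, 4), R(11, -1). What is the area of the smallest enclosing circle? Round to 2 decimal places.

Side lengths²: PQ² = 20, PR² = 26, QR² = 34.
Since QR² = 34 < 26 + 20 = 46, the triangle is acute, so the smallest enclosing circle is the circumcircle.
Circumcentre = (97/11, 12/11), r² = 1105/121.
Area = π·r² = π·1105/121 ≈ 28.69.

28.69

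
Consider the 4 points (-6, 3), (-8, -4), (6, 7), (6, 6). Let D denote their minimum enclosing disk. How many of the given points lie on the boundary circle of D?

2

By Welzl's lemma the MEC is supported by two points (diametrically opposite) or three points (on a circumcircle).
The farthest pair is (-8, -4)–(6, 7) with squared distance 317. The circle on this segment as diameter has centre (-1, 1.5) and r² = 317/4 = 79.25.
Check (-6, 3): distance² to centre = 27.25 ≤ 79.25, so it lies inside.
All remaining points lie in this disk, and no smaller disk contains both endpoints, so this is the minimum enclosing circle.
The points at distance exactly r from the centre are (-8, -4), (6, 7) — 2 points.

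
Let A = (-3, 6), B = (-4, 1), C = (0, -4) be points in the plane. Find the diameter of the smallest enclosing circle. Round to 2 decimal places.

10.44

Side lengths²: AB² = 26, AC² = 109, BC² = 41.
Since AC² = 109 ≥ 41 + 26 = 67, the angle opposite AC is not acute, so the smallest enclosing circle has AC as diameter.
Centre = midpoint of AC = (-1.5, 1), r² = 109/4 = 27.25.
Diameter = 2r = 2√(27.25) ≈ 10.44.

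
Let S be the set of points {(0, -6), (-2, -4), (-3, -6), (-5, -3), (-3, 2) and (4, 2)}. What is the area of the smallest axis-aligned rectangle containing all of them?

72

x ranges over [-5, 4], width 9.
y ranges over [-6, 2], height 8.
Area = 9 × 8 = 72.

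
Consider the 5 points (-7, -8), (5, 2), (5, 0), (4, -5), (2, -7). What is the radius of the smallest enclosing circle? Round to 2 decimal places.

7.81

A smallest enclosing disk is always determined by at most three of the input points on its boundary.
The farthest pair is (-7, -8)–(5, 2) with squared distance 244. The circle on this segment as diameter has centre (-1, -3) and r² = 244/4 = 61.
Check (5, 0): distance² to centre = 45 ≤ 61, so it lies inside.
All remaining points lie in this disk, and no smaller disk contains both endpoints, so this is the minimum enclosing circle.
r = √61 ≈ 7.81.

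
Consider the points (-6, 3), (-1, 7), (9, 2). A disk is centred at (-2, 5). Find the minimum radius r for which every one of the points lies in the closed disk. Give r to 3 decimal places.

The required radius is the distance from (-2, 5) to the farthest point.
Squared distances: 20, 5, 130.
Maximum is 130, attained at (9, 2).
r = √130 ≈ 11.402.

11.402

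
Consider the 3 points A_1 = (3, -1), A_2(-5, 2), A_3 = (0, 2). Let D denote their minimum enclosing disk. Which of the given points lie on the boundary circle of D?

A_1, A_2

Side lengths²: A_1A_2² = 73, A_1A_3² = 18, A_2A_3² = 25.
Since A_1A_2² = 73 ≥ 25 + 18 = 43, the angle opposite A_1A_2 is not acute, so the smallest enclosing circle has A_1A_2 as diameter.
Centre = midpoint of A_1A_2 = (-1, 0.5), r² = 73/4 = 18.25.
The points at distance exactly r from the centre are A_1, A_2 — 2 points.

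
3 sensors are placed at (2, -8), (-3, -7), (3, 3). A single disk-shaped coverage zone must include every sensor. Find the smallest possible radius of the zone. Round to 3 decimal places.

Call the three points A, B, C in the order given.
Side lengths²: AB² = 26, AC² = 122, BC² = 136.
Since BC² = 136 < 122 + 26 = 148, the triangle is acute, so the smallest enclosing circle is the circumcircle.
Circumcentre = (15/28, -65/28), r² = 13481/392.
r = √(13481/392) ≈ 5.864.

5.864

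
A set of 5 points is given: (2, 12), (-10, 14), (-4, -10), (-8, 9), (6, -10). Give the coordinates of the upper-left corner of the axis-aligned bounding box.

(-10, 14)

x-range [-10, 6], y-range [-10, 14].
The upper-left corner is (-10, 14).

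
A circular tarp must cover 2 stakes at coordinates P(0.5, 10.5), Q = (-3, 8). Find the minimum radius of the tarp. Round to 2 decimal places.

The smallest circle enclosing two points has them as diameter endpoints.
Centre = midpoint = (-1.25, 9.25); r² = |PQ|²/4 = 18.5/4 = 4.625.
r = √(4.625) ≈ 2.15.

2.15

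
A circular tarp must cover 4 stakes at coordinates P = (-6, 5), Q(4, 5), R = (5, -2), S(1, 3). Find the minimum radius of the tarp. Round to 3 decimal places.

By Welzl's lemma the MEC is supported by two points (diametrically opposite) or three points (on a circumcircle).
The farthest pair is P–R with squared distance 170. The circle on this segment as diameter has centre (-0.5, 1.5) and r² = 170/4 = 42.5.
Check Q: distance² to centre = 32.5 ≤ 42.5, so it lies inside.
All remaining points lie in this disk, and no smaller disk contains both endpoints, so this is the minimum enclosing circle.
r = √(42.5) ≈ 6.519.

6.519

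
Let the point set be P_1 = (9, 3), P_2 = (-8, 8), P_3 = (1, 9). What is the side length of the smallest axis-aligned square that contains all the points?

The bounding box has width 17 and height 6.
An axis-aligned square enclosing the set must have side ≥ max(width, height).
So the minimum side is max(17, 6) = 17.

17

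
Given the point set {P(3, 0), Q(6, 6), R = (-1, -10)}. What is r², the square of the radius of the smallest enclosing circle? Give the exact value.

76.25

Side lengths²: PQ² = 45, PR² = 116, QR² = 305.
Since QR² = 305 ≥ 116 + 45 = 161, the angle opposite QR is not acute, so the smallest enclosing circle has QR as diameter.
Centre = midpoint of QR = (2.5, -2), r² = 305/4 = 76.25.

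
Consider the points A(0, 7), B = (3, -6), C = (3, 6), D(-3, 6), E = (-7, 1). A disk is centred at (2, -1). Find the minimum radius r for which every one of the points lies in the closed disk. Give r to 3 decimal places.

9.220

The required radius is the distance from (2, -1) to the farthest point.
Squared distances: 68, 26, 50, 74, 85.
Maximum is 85, attained at E.
r = √85 ≈ 9.220.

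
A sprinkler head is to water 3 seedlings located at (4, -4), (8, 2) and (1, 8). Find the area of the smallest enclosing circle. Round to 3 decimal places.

120.166

Call the three points A, B, C in the order given.
Side lengths²: AB² = 52, AC² = 153, BC² = 85.
Since AC² = 153 ≥ 85 + 52 = 137, the angle opposite AC is not acute, so the smallest enclosing circle has AC as diameter.
Centre = midpoint of AC = (2.5, 2), r² = 153/4 = 38.25.
Area = π·r² = π·38.25 ≈ 120.166.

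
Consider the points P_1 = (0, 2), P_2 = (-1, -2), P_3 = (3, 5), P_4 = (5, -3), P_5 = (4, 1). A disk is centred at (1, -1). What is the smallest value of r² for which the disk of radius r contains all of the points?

The required radius is the distance from (1, -1) to the farthest point.
Squared distances: 10, 5, 40, 20, 13.
Maximum is 40, attained at P_3.

40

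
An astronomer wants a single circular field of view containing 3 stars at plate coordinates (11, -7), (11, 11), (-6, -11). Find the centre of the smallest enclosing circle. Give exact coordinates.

Call the three points A, B, C in the order given.
Side lengths²: AB² = 324, AC² = 305, BC² = 773.
Since BC² = 773 ≥ 324 + 305 = 629, the angle opposite BC is not acute, so the smallest enclosing circle has BC as diameter.
Centre = midpoint of BC = (2.5, 0), r² = 773/4 = 193.25.
Centre = (2.5, 0).

(2.5, 0)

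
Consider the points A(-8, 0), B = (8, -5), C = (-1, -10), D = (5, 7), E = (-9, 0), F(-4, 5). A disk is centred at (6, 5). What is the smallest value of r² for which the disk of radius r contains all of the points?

274

The required radius is the distance from (6, 5) to the farthest point.
Squared distances: 221, 104, 274, 5, 250, 100.
Maximum is 274, attained at C.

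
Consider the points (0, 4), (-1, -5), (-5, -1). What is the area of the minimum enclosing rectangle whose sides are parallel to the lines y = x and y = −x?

40

In coordinates u = x + y, v = x − y the rectangle is axis-aligned; the map (x,y)→(u,v) scales areas by 2.
u-values: 4, -6, -6; range = 4 − (-6) = 10.
v-values: -4, 4, -4; range = 4 − (-4) = 8.
Area = (10 × 8) / 2 = 40.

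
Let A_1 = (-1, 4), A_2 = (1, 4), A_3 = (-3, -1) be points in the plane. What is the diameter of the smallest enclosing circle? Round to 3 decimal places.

Side lengths²: A_1A_2² = 4, A_1A_3² = 29, A_2A_3² = 41.
Since A_2A_3² = 41 ≥ 29 + 4 = 33, the angle opposite A_2A_3 is not acute, so the smallest enclosing circle has A_2A_3 as diameter.
Centre = midpoint of A_2A_3 = (-1, 1.5), r² = 41/4 = 10.25.
Diameter = 2r = 2√(10.25) ≈ 6.403.

6.403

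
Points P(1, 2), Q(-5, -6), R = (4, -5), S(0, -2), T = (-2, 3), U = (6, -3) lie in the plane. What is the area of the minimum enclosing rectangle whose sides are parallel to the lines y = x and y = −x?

In coordinates u = x + y, v = x − y the rectangle is axis-aligned; the map (x,y)→(u,v) scales areas by 2.
u-values: 3, -11, -1, -2, 1, 3; range = 3 − (-11) = 14.
v-values: -1, 1, 9, 2, -5, 9; range = 9 − (-5) = 14.
Area = (14 × 14) / 2 = 98.

98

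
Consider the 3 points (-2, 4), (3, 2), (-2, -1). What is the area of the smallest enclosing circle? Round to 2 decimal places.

Call the three points A, B, C in the order given.
Side lengths²: AB² = 29, AC² = 25, BC² = 34.
Since BC² = 34 < 29 + 25 = 54, the triangle is acute, so the smallest enclosing circle is the circumcircle.
Circumcentre = (-0.1, 1.5), r² = 9.86.
Area = π·r² = π·9.86 ≈ 30.98.

30.98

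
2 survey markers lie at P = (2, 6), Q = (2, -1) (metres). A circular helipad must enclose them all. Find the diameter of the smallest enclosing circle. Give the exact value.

7

The smallest circle enclosing two points has them as diameter endpoints.
Centre = midpoint = (2, 2.5); r² = |PQ|²/4 = 49/4 = 12.25.
Diameter = 2r = 2√(12.25) = 7.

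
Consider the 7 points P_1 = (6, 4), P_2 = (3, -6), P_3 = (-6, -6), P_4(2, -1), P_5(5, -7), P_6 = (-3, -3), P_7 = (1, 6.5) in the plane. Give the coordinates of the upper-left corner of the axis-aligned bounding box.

x-range [-6, 6], y-range [-7, 6.5].
The upper-left corner is (-6, 6.5).

(-6, 6.5)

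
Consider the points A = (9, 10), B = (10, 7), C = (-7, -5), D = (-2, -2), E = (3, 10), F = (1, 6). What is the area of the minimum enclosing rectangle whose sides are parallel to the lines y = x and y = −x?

155

In coordinates u = x + y, v = x − y the rectangle is axis-aligned; the map (x,y)→(u,v) scales areas by 2.
u-values: 19, 17, -12, -4, 13, 7; range = 19 − (-12) = 31.
v-values: -1, 3, -2, 0, -7, -5; range = 3 − (-7) = 10.
Area = (31 × 10) / 2 = 155.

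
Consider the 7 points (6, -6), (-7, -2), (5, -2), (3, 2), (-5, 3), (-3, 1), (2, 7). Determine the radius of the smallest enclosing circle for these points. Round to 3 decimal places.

The minimum enclosing circle of a finite set is fixed by two of the points (as a diameter) or three (as a circumcircle).
The minimum enclosing circle is determined by three boundary points: (6, -6), (-7, -2), (2, 7).
Their circumcentre is (19/34, -19/34) with r² = 34225/578.
The farthest remaining point (-5, 3) is at distance² 25181/578 ≤ 34225/578.
r = √(34225/578) ≈ 7.695.

7.695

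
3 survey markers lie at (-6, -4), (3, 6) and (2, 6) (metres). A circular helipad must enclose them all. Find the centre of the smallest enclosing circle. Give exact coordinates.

Call the three points A, B, C in the order given.
Side lengths²: AB² = 181, AC² = 164, BC² = 1.
Since AB² = 181 ≥ 164 + 1 = 165, the angle opposite AB is not acute, so the smallest enclosing circle has AB as diameter.
Centre = midpoint of AB = (-1.5, 1), r² = 181/4 = 45.25.
Centre = (-1.5, 1).

(-1.5, 1)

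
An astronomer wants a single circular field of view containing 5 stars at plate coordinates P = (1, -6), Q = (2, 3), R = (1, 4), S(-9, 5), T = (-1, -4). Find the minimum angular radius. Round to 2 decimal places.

By Welzl's lemma the MEC is supported by two points (diametrically opposite) or three points (on a circumcircle).
The farthest pair is P–S with squared distance 221. The circle on this segment as diameter has centre (-4, -0.5) and r² = 221/4 = 55.25.
Check Q: distance² to centre = 48.25 ≤ 55.25, so it lies inside.
All remaining points lie in this disk, and no smaller disk contains both endpoints, so this is the minimum enclosing circle.
r = √(55.25) ≈ 7.43.

7.43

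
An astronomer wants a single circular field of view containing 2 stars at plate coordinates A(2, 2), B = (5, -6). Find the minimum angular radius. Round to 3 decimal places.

The smallest circle enclosing two points has them as diameter endpoints.
Centre = midpoint = (3.5, -2); r² = |AB|²/4 = 73/4 = 18.25.
r = √(18.25) ≈ 4.272.

4.272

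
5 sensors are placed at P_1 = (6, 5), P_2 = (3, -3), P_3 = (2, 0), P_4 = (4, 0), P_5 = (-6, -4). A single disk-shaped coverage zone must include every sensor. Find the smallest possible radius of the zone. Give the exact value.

7.5

The farthest pair is P_1–P_5 with squared distance 225. The circle on this segment as diameter has centre (0, 0.5) and r² = 225/4 = 56.25.
Check P_2: distance² to centre = 21.25 ≤ 56.25, so it lies inside.
All remaining points lie in this disk, and no smaller disk contains both endpoints, so this is the minimum enclosing circle.
r = √(56.25) = 7.5.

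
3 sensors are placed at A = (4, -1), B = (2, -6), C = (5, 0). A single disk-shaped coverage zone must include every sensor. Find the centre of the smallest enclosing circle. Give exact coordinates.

Side lengths²: AB² = 29, AC² = 2, BC² = 45.
Since BC² = 45 ≥ 29 + 2 = 31, the angle opposite BC is not acute, so the smallest enclosing circle has BC as diameter.
Centre = midpoint of BC = (3.5, -3), r² = 45/4 = 11.25.
Centre = (3.5, -3).

(3.5, -3)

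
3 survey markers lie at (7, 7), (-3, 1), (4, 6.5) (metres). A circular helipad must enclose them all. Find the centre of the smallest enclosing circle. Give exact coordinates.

Call the three points A, B, C in the order given.
Side lengths²: AB² = 136, AC² = 9.25, BC² = 79.25.
Since AB² = 136 ≥ 79.25 + 9.25 = 88.5, the angle opposite AB is not acute, so the smallest enclosing circle has AB as diameter.
Centre = midpoint of AB = (2, 4), r² = 136/4 = 34.
Centre = (2, 4).

(2, 4)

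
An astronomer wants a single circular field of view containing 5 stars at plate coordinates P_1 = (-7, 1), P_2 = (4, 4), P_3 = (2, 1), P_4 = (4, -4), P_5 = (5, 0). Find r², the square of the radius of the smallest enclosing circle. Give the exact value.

The minimum enclosing circle of a finite set is fixed by two of the points (as a diameter) or three (as a circumcircle).
The minimum enclosing circle is determined by three boundary points: P_1, P_2, P_4.
Their circumcentre is (-9/11, 0) with r² = 4745/121.
The farthest remaining point P_5 is at distance² 4096/121 ≤ 4745/121.

4745/121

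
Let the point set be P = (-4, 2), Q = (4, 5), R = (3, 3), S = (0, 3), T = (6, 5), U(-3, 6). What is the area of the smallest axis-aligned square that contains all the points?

The bounding box has width 10 and height 4.
An axis-aligned square enclosing the set must have side ≥ max(width, height).
So the minimum side is max(10, 4) = 10.
Area = 10² = 100.

100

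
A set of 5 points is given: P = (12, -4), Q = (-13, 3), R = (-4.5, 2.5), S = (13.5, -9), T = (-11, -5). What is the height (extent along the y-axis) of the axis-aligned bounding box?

max y = 3, min y = -9, so height = 12.

12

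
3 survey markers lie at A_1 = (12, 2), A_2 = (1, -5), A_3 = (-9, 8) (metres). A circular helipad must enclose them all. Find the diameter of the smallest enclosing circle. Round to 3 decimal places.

21.840

Side lengths²: A_1A_2² = 170, A_1A_3² = 477, A_2A_3² = 269.
Since A_1A_3² = 477 ≥ 269 + 170 = 439, the angle opposite A_1A_3 is not acute, so the smallest enclosing circle has A_1A_3 as diameter.
Centre = midpoint of A_1A_3 = (1.5, 5), r² = 477/4 = 119.25.
Diameter = 2r = 2√(119.25) ≈ 21.840.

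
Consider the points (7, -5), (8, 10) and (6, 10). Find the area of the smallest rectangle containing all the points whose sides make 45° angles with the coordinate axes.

In coordinates u = x + y, v = x − y the rectangle is axis-aligned; the map (x,y)→(u,v) scales areas by 2.
u-values: 2, 18, 16; range = 18 − 2 = 16.
v-values: 12, -2, -4; range = 12 − (-4) = 16.
Area = (16 × 16) / 2 = 128.

128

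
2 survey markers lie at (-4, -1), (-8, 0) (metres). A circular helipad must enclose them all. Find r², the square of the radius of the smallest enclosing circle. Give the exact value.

4.25

The smallest circle enclosing two points has them as diameter endpoints.
Centre = midpoint = (-6, -0.5); r² = |(-4, -1)−(-8, 0)|²/4 = 17/4 = 4.25.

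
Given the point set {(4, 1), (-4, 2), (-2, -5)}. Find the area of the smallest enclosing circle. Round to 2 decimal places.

66.81

Call the three points A, B, C in the order given.
Side lengths²: AB² = 65, AC² = 72, BC² = 53.
Since AC² = 72 < 65 + 53 = 118, the triangle is acute, so the smallest enclosing circle is the circumcircle.
Circumcentre = (-5/18, -13/18), r² = 3445/162.
Area = π·r² = π·3445/162 ≈ 66.81.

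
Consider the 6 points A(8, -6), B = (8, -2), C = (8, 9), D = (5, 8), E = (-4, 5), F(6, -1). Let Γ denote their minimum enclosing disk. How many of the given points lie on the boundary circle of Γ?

The minimum enclosing circle is determined by three boundary points: A, C, E.
Their circumcentre is (23/6, 1.5) with r² = 1325/18.
The farthest remaining point D is at distance² 785/18 ≤ 1325/18.
The points at distance exactly r from the centre are A, C, E — 3 points.

3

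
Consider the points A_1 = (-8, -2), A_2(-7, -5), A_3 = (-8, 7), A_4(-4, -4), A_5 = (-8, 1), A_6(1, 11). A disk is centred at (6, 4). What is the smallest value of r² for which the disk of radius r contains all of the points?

The required radius is the distance from (6, 4) to the farthest point.
Squared distances: 232, 250, 205, 164, 205, 74.
Maximum is 250, attained at A_2.

250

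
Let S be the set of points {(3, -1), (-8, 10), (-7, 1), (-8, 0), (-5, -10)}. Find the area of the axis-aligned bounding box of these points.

220

x ranges over [-8, 3], width 11.
y ranges over [-10, 10], height 20.
Area = 11 × 20 = 220.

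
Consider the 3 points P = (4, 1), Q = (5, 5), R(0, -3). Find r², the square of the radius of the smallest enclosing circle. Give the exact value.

Side lengths²: PQ² = 17, PR² = 32, QR² = 89.
Since QR² = 89 ≥ 32 + 17 = 49, the angle opposite QR is not acute, so the smallest enclosing circle has QR as diameter.
Centre = midpoint of QR = (2.5, 1), r² = 89/4 = 22.25.

22.25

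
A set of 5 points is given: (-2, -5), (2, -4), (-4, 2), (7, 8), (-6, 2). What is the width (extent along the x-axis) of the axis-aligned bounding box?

max x = 7, min x = -6, so width = 13.

13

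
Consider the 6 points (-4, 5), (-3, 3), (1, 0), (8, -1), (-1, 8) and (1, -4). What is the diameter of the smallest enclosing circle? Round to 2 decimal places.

13.42

A smallest enclosing disk is always determined by at most three of the input points on its boundary.
The farthest pair is (-4, 5)–(8, -1) with squared distance 180. The circle on this segment as diameter has centre (2, 2) and r² = 180/4 = 45.
Check (-3, 3): distance² to centre = 26 ≤ 45, so it lies inside.
All remaining points lie in this disk, and no smaller disk contains both endpoints, so this is the minimum enclosing circle.
Diameter = 2r = 2√45 ≈ 13.42.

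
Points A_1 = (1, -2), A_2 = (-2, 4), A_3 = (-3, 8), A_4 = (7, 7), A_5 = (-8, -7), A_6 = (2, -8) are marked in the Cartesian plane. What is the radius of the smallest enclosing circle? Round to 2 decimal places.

The farthest pair is A_4–A_5 with squared distance 421. The circle on this segment as diameter has centre (-0.5, 0) and r² = 421/4 = 105.25.
Check A_1: distance² to centre = 6.25 ≤ 105.25, so it lies inside.
All remaining points lie in this disk, and no smaller disk contains both endpoints, so this is the minimum enclosing circle.
r = √(105.25) ≈ 10.26.

10.26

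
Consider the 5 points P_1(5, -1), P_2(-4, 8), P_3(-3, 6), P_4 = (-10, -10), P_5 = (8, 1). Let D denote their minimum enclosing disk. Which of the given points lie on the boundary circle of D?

P_2, P_4, P_5

A smallest enclosing disk is always determined by at most three of the input points on its boundary.
The minimum enclosing circle is determined by three boundary points: P_2, P_4, P_5.
Their circumcentre is (-185/86, -225/86) with r² = 429425/3698.
The farthest remaining point P_3 is at distance² 277205/3698 ≤ 429425/3698.
The points at distance exactly r from the centre are P_2, P_4, P_5 — 3 points.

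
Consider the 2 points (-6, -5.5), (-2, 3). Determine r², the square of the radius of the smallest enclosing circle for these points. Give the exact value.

The smallest circle enclosing two points has them as diameter endpoints.
Centre = midpoint = (-4, -1.25); r² = |(-6, -5.5)−(-2, 3)|²/4 = 88.25/4 = 22.0625.

22.0625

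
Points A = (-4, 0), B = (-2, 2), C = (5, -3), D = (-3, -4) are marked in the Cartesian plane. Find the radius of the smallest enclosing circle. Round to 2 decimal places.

4.74

The minimum enclosing circle of a finite set is fixed by two of the points (as a diameter) or three (as a circumcircle).
The farthest pair is A–C with squared distance 90. The circle on this segment as diameter has centre (0.5, -1.5) and r² = 90/4 = 22.5.
Check B: distance² to centre = 18.5 ≤ 22.5, so it lies inside.
All remaining points lie in this disk, and no smaller disk contains both endpoints, so this is the minimum enclosing circle.
r = √(22.5) ≈ 4.74.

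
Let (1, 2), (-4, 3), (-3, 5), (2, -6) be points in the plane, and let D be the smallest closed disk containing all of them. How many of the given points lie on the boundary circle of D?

2

The minimum enclosing circle of a finite set is fixed by two of the points (as a diameter) or three (as a circumcircle).
The farthest pair is (-3, 5)–(2, -6) with squared distance 146. The circle on this segment as diameter has centre (-0.5, -0.5) and r² = 146/4 = 36.5.
Check (1, 2): distance² to centre = 8.5 ≤ 36.5, so it lies inside.
All remaining points lie in this disk, and no smaller disk contains both endpoints, so this is the minimum enclosing circle.
The points at distance exactly r from the centre are (-3, 5), (2, -6) — 2 points.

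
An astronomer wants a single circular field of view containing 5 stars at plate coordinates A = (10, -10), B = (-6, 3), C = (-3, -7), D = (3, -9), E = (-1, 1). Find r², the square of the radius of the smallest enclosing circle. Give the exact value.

A smallest enclosing disk is always determined by at most three of the input points on its boundary.
The farthest pair is A–B with squared distance 425. The circle on this segment as diameter has centre (2, -3.5) and r² = 425/4 = 106.25.
Check C: distance² to centre = 37.25 ≤ 106.25, so it lies inside.
All remaining points lie in this disk, and no smaller disk contains both endpoints, so this is the minimum enclosing circle.

106.25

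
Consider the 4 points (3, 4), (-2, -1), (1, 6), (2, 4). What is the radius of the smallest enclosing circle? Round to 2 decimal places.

By Welzl's lemma the MEC is supported by two points (diametrically opposite) or three points (on a circumcircle).
The farthest pair is (-2, -1)–(1, 6) with squared distance 58. The circle on this segment as diameter has centre (-0.5, 2.5) and r² = 58/4 = 14.5.
Check (3, 4): distance² to centre = 14.5 ≤ 14.5, so it lies inside.
All remaining points lie in this disk, and no smaller disk contains both endpoints, so this is the minimum enclosing circle.
r = √(14.5) ≈ 3.81.

3.81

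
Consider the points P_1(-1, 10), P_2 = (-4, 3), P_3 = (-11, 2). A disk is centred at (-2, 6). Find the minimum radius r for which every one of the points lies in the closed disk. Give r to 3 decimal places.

9.849

The required radius is the distance from (-2, 6) to the farthest point.
Squared distances: 17, 13, 97.
Maximum is 97, attained at P_3.
r = √97 ≈ 9.849.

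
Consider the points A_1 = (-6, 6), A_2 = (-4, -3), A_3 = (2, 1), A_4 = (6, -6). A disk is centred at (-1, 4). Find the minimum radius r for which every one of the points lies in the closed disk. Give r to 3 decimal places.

12.207

The required radius is the distance from (-1, 4) to the farthest point.
Squared distances: 29, 58, 18, 149.
Maximum is 149, attained at A_4.
r = √149 ≈ 12.207.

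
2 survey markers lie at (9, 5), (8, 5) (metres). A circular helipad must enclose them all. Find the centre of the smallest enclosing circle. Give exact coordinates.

(8.5, 5)

The smallest circle enclosing two points has them as diameter endpoints.
Centre = midpoint = (8.5, 5); r² = |(9, 5)−(8, 5)|²/4 = 1/4 = 0.25.
Centre = (8.5, 5).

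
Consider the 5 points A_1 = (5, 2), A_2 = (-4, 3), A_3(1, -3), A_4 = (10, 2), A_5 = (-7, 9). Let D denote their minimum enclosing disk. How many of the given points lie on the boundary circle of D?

The farthest pair is A_4–A_5 with squared distance 338. The circle on this segment as diameter has centre (1.5, 5.5) and r² = 338/4 = 84.5.
Check A_1: distance² to centre = 24.5 ≤ 84.5, so it lies inside.
All remaining points lie in this disk, and no smaller disk contains both endpoints, so this is the minimum enclosing circle.
The points at distance exactly r from the centre are A_4, A_5 — 2 points.

2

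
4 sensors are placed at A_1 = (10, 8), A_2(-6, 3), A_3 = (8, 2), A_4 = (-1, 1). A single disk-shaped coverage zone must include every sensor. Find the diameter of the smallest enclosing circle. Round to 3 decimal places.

16.763

The minimum enclosing circle of a finite set is fixed by two of the points (as a diameter) or three (as a circumcircle).
The farthest pair is A_1–A_2 with squared distance 281. The circle on this segment as diameter has centre (2, 5.5) and r² = 281/4 = 70.25.
Check A_3: distance² to centre = 48.25 ≤ 70.25, so it lies inside.
All remaining points lie in this disk, and no smaller disk contains both endpoints, so this is the minimum enclosing circle.
Diameter = 2r = 2√(70.25) ≈ 16.763.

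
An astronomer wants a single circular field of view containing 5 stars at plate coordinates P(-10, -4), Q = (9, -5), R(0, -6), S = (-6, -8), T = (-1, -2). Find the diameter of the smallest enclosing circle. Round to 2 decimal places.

A smallest enclosing disk is always determined by at most three of the input points on its boundary.
The farthest pair is P–Q with squared distance 362. The circle on this segment as diameter has centre (-0.5, -4.5) and r² = 362/4 = 90.5.
Check R: distance² to centre = 2.5 ≤ 90.5, so it lies inside.
All remaining points lie in this disk, and no smaller disk contains both endpoints, so this is the minimum enclosing circle.
Diameter = 2r = 2√(90.5) ≈ 19.03.

19.03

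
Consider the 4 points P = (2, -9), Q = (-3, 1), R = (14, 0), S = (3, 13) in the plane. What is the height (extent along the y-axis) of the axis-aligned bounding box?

22

max y = 13, min y = -9, so height = 22.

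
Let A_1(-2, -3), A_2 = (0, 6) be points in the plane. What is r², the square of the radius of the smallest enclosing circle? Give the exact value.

21.25

The smallest circle enclosing two points has them as diameter endpoints.
Centre = midpoint = (-1, 1.5); r² = |A_1A_2|²/4 = 85/4 = 21.25.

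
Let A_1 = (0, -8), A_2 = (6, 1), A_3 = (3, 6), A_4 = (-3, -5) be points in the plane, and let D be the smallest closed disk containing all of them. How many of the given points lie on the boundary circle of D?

By Welzl's lemma the MEC is supported by two points (diametrically opposite) or three points (on a circumcircle).
The farthest pair is A_1–A_3 with squared distance 205. The circle on this segment as diameter has centre (1.5, -1) and r² = 205/4 = 51.25.
Check A_2: distance² to centre = 24.25 ≤ 51.25, so it lies inside.
All remaining points lie in this disk, and no smaller disk contains both endpoints, so this is the minimum enclosing circle.
The points at distance exactly r from the centre are A_1, A_3 — 2 points.

2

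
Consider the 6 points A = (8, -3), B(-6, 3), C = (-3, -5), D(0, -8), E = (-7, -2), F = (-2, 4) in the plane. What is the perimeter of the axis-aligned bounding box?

54

Width = max x − min x = 8 − (-7) = 15.
Height = max y − min y = 4 − (-8) = 12.
Perimeter = 2(15 + 12) = 54.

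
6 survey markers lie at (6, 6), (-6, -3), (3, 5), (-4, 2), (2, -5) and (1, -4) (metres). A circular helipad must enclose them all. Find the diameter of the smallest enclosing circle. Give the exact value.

The farthest pair is (6, 6)–(-6, -3) with squared distance 225. The circle on this segment as diameter has centre (0, 1.5) and r² = 225/4 = 56.25.
Check (3, 5): distance² to centre = 21.25 ≤ 56.25, so it lies inside.
All remaining points lie in this disk, and no smaller disk contains both endpoints, so this is the minimum enclosing circle.
Diameter = 2r = 2√(56.25) = 15.

15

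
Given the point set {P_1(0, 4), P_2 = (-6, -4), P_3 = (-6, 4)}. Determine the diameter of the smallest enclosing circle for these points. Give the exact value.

Side lengths²: P_1P_2² = 100, P_1P_3² = 36, P_2P_3² = 64.
Since P_1P_2² = 100 ≥ 64 + 36 = 100, the angle opposite P_1P_2 is not acute, so the smallest enclosing circle has P_1P_2 as diameter.
Centre = midpoint of P_1P_2 = (-3, 0), r² = 100/4 = 25.
Diameter = 2r = 2√25 = 10.

10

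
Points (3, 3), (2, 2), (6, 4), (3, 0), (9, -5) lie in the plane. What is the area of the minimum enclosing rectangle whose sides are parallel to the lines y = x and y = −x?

49

In coordinates u = x + y, v = x − y the rectangle is axis-aligned; the map (x,y)→(u,v) scales areas by 2.
u-values: 6, 4, 10, 3, 4; range = 10 − 3 = 7.
v-values: 0, 0, 2, 3, 14; range = 14 − 0 = 14.
Area = (7 × 14) / 2 = 49.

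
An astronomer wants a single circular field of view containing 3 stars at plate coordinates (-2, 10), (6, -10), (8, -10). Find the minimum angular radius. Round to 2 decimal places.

11.18

Call the three points A, B, C in the order given.
Side lengths²: AB² = 464, AC² = 500, BC² = 4.
Since AC² = 500 ≥ 464 + 4 = 468, the angle opposite AC is not acute, so the smallest enclosing circle has AC as diameter.
Centre = midpoint of AC = (3, 0), r² = 500/4 = 125.
r = √125 ≈ 11.18.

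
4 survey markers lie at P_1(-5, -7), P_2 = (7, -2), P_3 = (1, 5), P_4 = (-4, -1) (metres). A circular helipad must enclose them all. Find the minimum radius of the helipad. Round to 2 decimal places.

The minimum enclosing circle is determined by three boundary points: P_1, P_2, P_3.
Their circumcentre is (-1/19, -75/38) with r² = 71825/1444.
The farthest remaining point P_4 is at distance² 23869/1444 ≤ 71825/1444.
r = √(71825/1444) ≈ 7.05.

7.05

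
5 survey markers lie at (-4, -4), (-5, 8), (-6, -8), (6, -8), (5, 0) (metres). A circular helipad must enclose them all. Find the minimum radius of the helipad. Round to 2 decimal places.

By Welzl's lemma the MEC is supported by two points (diametrically opposite) or three points (on a circumcircle).
The minimum enclosing circle is determined by three boundary points: (-5, 8), (-6, -8), (6, -8).
Their circumcentre is (0, -0.34375) with r² = 94.6181640625.
The farthest remaining point (-4, -4) is at distance² 29.3681640625 ≤ 94.6181640625.
r = √(94.6181640625) ≈ 9.73.

9.73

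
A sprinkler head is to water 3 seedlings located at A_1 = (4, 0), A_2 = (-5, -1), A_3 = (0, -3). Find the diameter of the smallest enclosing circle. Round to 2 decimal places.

Side lengths²: A_1A_2² = 82, A_1A_3² = 25, A_2A_3² = 29.
Since A_1A_2² = 82 ≥ 29 + 25 = 54, the angle opposite A_1A_2 is not acute, so the smallest enclosing circle has A_1A_2 as diameter.
Centre = midpoint of A_1A_2 = (-0.5, -0.5), r² = 82/4 = 20.5.
Diameter = 2r = 2√(20.5) ≈ 9.06.

9.06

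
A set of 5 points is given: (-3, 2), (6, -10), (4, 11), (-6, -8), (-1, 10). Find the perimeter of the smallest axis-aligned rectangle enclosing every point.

Width = max x − min x = 6 − (-6) = 12.
Height = max y − min y = 11 − (-10) = 21.
Perimeter = 2(12 + 21) = 66.

66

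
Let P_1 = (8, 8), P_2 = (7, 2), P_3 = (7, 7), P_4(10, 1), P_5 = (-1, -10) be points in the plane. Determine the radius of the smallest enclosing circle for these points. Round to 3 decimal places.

The farthest pair is P_1–P_5 with squared distance 405. The circle on this segment as diameter has centre (3.5, -1) and r² = 405/4 = 101.25.
Check P_2: distance² to centre = 21.25 ≤ 101.25, so it lies inside.
All remaining points lie in this disk, and no smaller disk contains both endpoints, so this is the minimum enclosing circle.
r = √(101.25) ≈ 10.062.

10.062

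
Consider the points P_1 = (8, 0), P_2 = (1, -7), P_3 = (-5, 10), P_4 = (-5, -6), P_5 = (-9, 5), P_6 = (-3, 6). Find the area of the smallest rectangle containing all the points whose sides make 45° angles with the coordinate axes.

In coordinates u = x + y, v = x − y the rectangle is axis-aligned; the map (x,y)→(u,v) scales areas by 2.
u-values: 8, -6, 5, -11, -4, 3; range = 8 − (-11) = 19.
v-values: 8, 8, -15, 1, -14, -9; range = 8 − (-15) = 23.
Area = (19 × 23) / 2 = 218.5.

218.5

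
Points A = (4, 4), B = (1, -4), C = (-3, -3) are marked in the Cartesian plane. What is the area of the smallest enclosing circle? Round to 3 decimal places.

Side lengths²: AB² = 73, AC² = 98, BC² = 17.
Since AC² = 98 ≥ 73 + 17 = 90, the angle opposite AC is not acute, so the smallest enclosing circle has AC as diameter.
Centre = midpoint of AC = (0.5, 0.5), r² = 98/4 = 24.5.
Area = π·r² = π·24.5 ≈ 76.969.

76.969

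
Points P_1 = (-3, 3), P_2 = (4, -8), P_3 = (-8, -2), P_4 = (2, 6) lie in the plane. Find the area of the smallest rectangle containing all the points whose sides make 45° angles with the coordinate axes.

162

In coordinates u = x + y, v = x − y the rectangle is axis-aligned; the map (x,y)→(u,v) scales areas by 2.
u-values: 0, -4, -10, 8; range = 8 − (-10) = 18.
v-values: -6, 12, -6, -4; range = 12 − (-6) = 18.
Area = (18 × 18) / 2 = 162.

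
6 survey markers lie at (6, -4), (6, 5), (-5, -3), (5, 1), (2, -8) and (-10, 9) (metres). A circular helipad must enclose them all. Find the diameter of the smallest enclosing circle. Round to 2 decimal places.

20.92

The minimum enclosing circle of a finite set is fixed by two of the points (as a diameter) or three (as a circumcircle).
The minimum enclosing circle is determined by three boundary points: (6, -4), (2, -8), (-10, 9).
Their circumcentre is (-181/58, 65/58) with r² = 184025/1682.
The farthest remaining point (6, 5) is at distance² 165233/1682 ≤ 184025/1682.
Diameter = 2r = 2√(184025/1682) ≈ 20.92.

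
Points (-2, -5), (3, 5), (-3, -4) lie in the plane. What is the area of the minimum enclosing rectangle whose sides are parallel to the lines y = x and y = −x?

37.5

In coordinates u = x + y, v = x − y the rectangle is axis-aligned; the map (x,y)→(u,v) scales areas by 2.
u-values: -7, 8, -7; range = 8 − (-7) = 15.
v-values: 3, -2, 1; range = 3 − (-2) = 5.
Area = (15 × 5) / 2 = 37.5.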